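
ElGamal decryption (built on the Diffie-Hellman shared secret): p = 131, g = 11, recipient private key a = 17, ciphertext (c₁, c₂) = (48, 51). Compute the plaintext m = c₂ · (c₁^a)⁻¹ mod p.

Shared mask s = c₁^a mod p = 48^17 mod 131.
48^1 ≡ 48 (mod 131)
48^2 = (48^1)^2 ≡ 48^2 = 2304 ≡ 77 (mod 131)
48^4 = (48^2)^2 ≡ 77^2 = 5929 ≡ 34 (mod 131)
48^8 = (48^4)^2 ≡ 34^2 = 1156 ≡ 108 (mod 131)
48^16 = (48^8)^2 ≡ 108^2 = 11664 ≡ 5 (mod 131)
48^17 = 48^16 · 48^1 ≡ 5 · 48 ≡ 109 (mod 131).
So s = 109; s⁻¹ ≡ 125 (mod 131).
m = c₂ · s⁻¹ mod 131 = 51 · 125 mod 131 = 87.

87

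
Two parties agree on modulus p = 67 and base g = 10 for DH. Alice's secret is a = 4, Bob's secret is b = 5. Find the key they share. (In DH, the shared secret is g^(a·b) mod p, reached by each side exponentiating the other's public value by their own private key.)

60

Alice sends A = g^a mod p = 10^4 mod 67.
10^1 ≡ 10 (mod 67)
10^2 = (10^1)^2 ≡ 10^2 = 100 ≡ 33 (mod 67)
10^4 = (10^2)^2 ≡ 33^2 = 1089 ≡ 17 (mod 67)
So A = 17. Bob then computes K = A^b mod p = 17^5 mod 67.
17^1 ≡ 17 (mod 67)
17^2 = (17^1)^2 ≡ 17^2 = 289 ≡ 21 (mod 67)
17^4 = (17^2)^2 ≡ 21^2 = 441 ≡ 39 (mod 67)
17^5 = 17^4 · 17^1 ≡ 39 · 17 ≡ 60 (mod 67).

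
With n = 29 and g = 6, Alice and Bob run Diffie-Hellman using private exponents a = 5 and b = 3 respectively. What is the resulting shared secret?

Bob sends B = g^b mod n = 6^3 mod 29.
6^1 ≡ 6 (mod 29)
6^2 = (6^1)^2 ≡ 6^2 = 36 ≡ 7 (mod 29)
6^3 = 6^2 · 6^1 ≡ 7 · 6 ≡ 13 (mod 29).
So B = 13. Alice then computes K = B^a mod n = 13^5 mod 29.
13^1 ≡ 13 (mod 29)
13^2 = (13^1)^2 ≡ 13^2 = 169 ≡ 24 (mod 29)
13^4 = (13^2)^2 ≡ 24^2 = 576 ≡ 25 (mod 29)
13^5 = 13^4 · 13^1 ≡ 25 · 13 ≡ 6 (mod 29).

6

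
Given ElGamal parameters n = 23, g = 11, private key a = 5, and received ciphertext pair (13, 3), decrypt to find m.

Shared mask s = c₁^a mod n = 13^5 mod 23.
13^1 ≡ 13 (mod 23)
13^2 = (13^1)^2 ≡ 13^2 = 169 ≡ 8 (mod 23)
13^4 = (13^2)^2 ≡ 8^2 = 64 ≡ 18 (mod 23)
13^5 = 13^4 · 13^1 ≡ 18 · 13 ≡ 4 (mod 23).
So s = 4; s⁻¹ ≡ 6 (mod 23).
m = c₂ · s⁻¹ mod 23 = 3 · 6 mod 23 = 18.

18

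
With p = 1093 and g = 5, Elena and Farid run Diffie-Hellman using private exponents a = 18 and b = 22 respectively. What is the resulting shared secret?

207

Elena sends A = g^a mod p = 5^18 mod 1093.
5^1 ≡ 5 (mod 1093)
5^2 = (5^1)^2 ≡ 5^2 = 25 ≡ 25 (mod 1093)
5^4 = (5^2)^2 ≡ 25^2 = 625 ≡ 625 (mod 1093)
5^8 = (5^4)^2 ≡ 625^2 = 390625 ≡ 424 (mod 1093)
5^16 = (5^8)^2 ≡ 424^2 = 179776 ≡ 524 (mod 1093)
5^18 = 5^16 · 5^2 ≡ 524 · 25 ≡ 1077 (mod 1093).
So A = 1077. Farid then computes K = A^b mod p = 1077^22 mod 1093.
1077^1 ≡ 1077 (mod 1093)
1077^2 = (1077^1)^2 ≡ 1077^2 = 1159929 ≡ 256 (mod 1093)
1077^4 = (1077^2)^2 ≡ 256^2 = 65536 ≡ 1049 (mod 1093)
1077^8 = (1077^4)^2 ≡ 1049^2 = 1100401 ≡ 843 (mod 1093)
1077^16 = (1077^8)^2 ≡ 843^2 = 710649 ≡ 199 (mod 1093)
1077^22 = 1077^16 · 1077^4 · 1077^2 ≡ 199 · 1049 · 256 ≡ 207 (mod 1093).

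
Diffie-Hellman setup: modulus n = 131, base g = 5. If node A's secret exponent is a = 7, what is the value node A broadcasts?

Public value = 5^7 mod 131.
5^1 ≡ 5 (mod 131)
5^2 = (5^1)^2 ≡ 5^2 = 25 ≡ 25 (mod 131)
5^4 = (5^2)^2 ≡ 25^2 = 625 ≡ 101 (mod 131)
5^7 = 5^4 · 5^2 · 5^1 ≡ 101 · 25 · 5 ≡ 49 (mod 131).

49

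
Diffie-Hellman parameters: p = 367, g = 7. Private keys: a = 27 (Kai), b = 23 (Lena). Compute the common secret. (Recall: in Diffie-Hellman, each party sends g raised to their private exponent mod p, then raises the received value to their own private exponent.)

106

Kai sends A = g^a mod p = 7^27 mod 367.
7^1 ≡ 7 (mod 367)
7^2 = (7^1)^2 ≡ 7^2 = 49 ≡ 49 (mod 367)
7^4 = (7^2)^2 ≡ 49^2 = 2401 ≡ 199 (mod 367)
7^8 = (7^4)^2 ≡ 199^2 = 39601 ≡ 332 (mod 367)
7^16 = (7^8)^2 ≡ 332^2 = 110224 ≡ 124 (mod 367)
7^27 = 7^16 · 7^8 · 7^2 · 7^1 ≡ 124 · 332 · 49 · 7 ≡ 299 (mod 367).
So A = 299. Lena then computes K = A^b mod p = 299^23 mod 367.
299^1 ≡ 299 (mod 367)
299^2 = (299^1)^2 ≡ 299^2 = 89401 ≡ 220 (mod 367)
299^4 = (299^2)^2 ≡ 220^2 = 48400 ≡ 323 (mod 367)
299^8 = (299^4)^2 ≡ 323^2 = 104329 ≡ 101 (mod 367)
299^16 = (299^8)^2 ≡ 101^2 = 10201 ≡ 292 (mod 367)
299^23 = 299^16 · 299^4 · 299^2 · 299^1 ≡ 292 · 323 · 220 · 299 ≡ 106 (mod 367).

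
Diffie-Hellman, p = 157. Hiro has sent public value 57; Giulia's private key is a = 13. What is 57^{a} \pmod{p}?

Shared key K = 57^13 mod 157.
57^1 ≡ 57 (mod 157)
57^2 = (57^1)^2 ≡ 57^2 = 3249 ≡ 109 (mod 157)
57^4 = (57^2)^2 ≡ 109^2 = 11881 ≡ 106 (mod 157)
57^8 = (57^4)^2 ≡ 106^2 = 11236 ≡ 89 (mod 157)
57^13 = 57^8 · 57^4 · 57^1 ≡ 89 · 106 · 57 ≡ 13 (mod 157).

13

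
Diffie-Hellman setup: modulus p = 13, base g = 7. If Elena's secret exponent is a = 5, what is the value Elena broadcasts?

Public value = 7^{5} \pmod{13}.
7^1 ≡ 7 (mod 13)
7^2 = (7^1)^2 ≡ 7^2 = 49 ≡ 10 (mod 13)
7^4 = (7^2)^2 ≡ 10^2 = 100 ≡ 9 (mod 13)
7^5 = 7^4 · 7^1 ≡ 9 · 7 ≡ 11 (mod 13).

11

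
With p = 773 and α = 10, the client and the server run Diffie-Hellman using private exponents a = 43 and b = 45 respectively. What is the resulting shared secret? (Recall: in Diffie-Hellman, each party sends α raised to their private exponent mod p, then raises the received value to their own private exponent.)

The server sends B = α^b mod p = 10^45 mod 773.
10^1 ≡ 10 (mod 773)
10^2 = (10^1)^2 ≡ 10^2 = 100 ≡ 100 (mod 773)
10^4 = (10^2)^2 ≡ 100^2 = 10000 ≡ 724 (mod 773)
10^8 = (10^4)^2 ≡ 724^2 = 524176 ≡ 82 (mod 773)
10^16 = (10^8)^2 ≡ 82^2 = 6724 ≡ 540 (mod 773)
10^32 = (10^16)^2 ≡ 540^2 = 291600 ≡ 179 (mod 773)
10^45 = 10^32 · 10^8 · 10^4 · 10^1 ≡ 179 · 82 · 724 · 10 ≡ 545 (mod 773).
So B = 545. The client then computes K = B^a mod p = 545^43 mod 773.
545^1 ≡ 545 (mod 773)
545^2 = (545^1)^2 ≡ 545^2 = 297025 ≡ 193 (mod 773)
545^4 = (545^2)^2 ≡ 193^2 = 37249 ≡ 145 (mod 773)
545^8 = (545^4)^2 ≡ 145^2 = 21025 ≡ 154 (mod 773)
545^16 = (545^8)^2 ≡ 154^2 = 23716 ≡ 526 (mod 773)
545^32 = (545^16)^2 ≡ 526^2 = 276676 ≡ 715 (mod 773)
545^43 = 545^32 · 545^8 · 545^2 · 545^1 ≡ 715 · 154 · 193 · 545 ≡ 283 (mod 773).

283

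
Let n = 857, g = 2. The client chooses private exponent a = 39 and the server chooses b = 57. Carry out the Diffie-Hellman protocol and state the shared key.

773

The client sends A = g^a mod n = 2^39 mod 857.
2^1 ≡ 2 (mod 857)
2^2 = (2^1)^2 ≡ 2^2 = 4 ≡ 4 (mod 857)
2^4 = (2^2)^2 ≡ 4^2 = 16 ≡ 16 (mod 857)
2^8 = (2^4)^2 ≡ 16^2 = 256 ≡ 256 (mod 857)
2^16 = (2^8)^2 ≡ 256^2 = 65536 ≡ 404 (mod 857)
2^32 = (2^16)^2 ≡ 404^2 = 163216 ≡ 386 (mod 857)
2^39 = 2^32 · 2^4 · 2^2 · 2^1 ≡ 386 · 16 · 4 · 2 ≡ 559 (mod 857).
So A = 559. The server then computes K = A^b mod n = 559^57 mod 857.
559^1 ≡ 559 (mod 857)
559^2 = (559^1)^2 ≡ 559^2 = 312481 ≡ 533 (mod 857)
559^4 = (559^2)^2 ≡ 533^2 = 284089 ≡ 422 (mod 857)
559^8 = (559^4)^2 ≡ 422^2 = 178084 ≡ 685 (mod 857)
559^16 = (559^8)^2 ≡ 685^2 = 469225 ≡ 446 (mod 857)
559^32 = (559^16)^2 ≡ 446^2 = 198916 ≡ 92 (mod 857)
559^57 = 559^32 · 559^16 · 559^8 · 559^1 ≡ 92 · 446 · 685 · 559 ≡ 773 (mod 857).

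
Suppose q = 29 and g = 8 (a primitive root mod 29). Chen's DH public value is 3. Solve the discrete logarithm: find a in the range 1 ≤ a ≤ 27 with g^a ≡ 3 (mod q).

11

Try successive powers of 8 modulo 29:
8^1 ≡ 8
8^2 ≡ 6
8^3 ≡ 19
8^4 ≡ 7
8^5 ≡ 27
8^6 ≡ 13
8^7 ≡ 17
8^8 ≡ 20
8^9 ≡ 15
8^10 ≡ 4
8^11 ≡ 3
Found: a = 11.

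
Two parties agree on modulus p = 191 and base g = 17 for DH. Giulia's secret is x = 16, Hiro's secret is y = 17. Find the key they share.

108

Hiro sends B = g^y mod p = 17^17 mod 191.
17^1 ≡ 17 (mod 191)
17^2 = (17^1)^2 ≡ 17^2 = 289 ≡ 98 (mod 191)
17^4 = (17^2)^2 ≡ 98^2 = 9604 ≡ 54 (mod 191)
17^8 = (17^4)^2 ≡ 54^2 = 2916 ≡ 51 (mod 191)
17^16 = (17^8)^2 ≡ 51^2 = 2601 ≡ 118 (mod 191)
17^17 = 17^16 · 17^1 ≡ 118 · 17 ≡ 96 (mod 191).
So B = 96. Giulia then computes K = B^x mod p = 96^16 mod 191.
96^1 ≡ 96 (mod 191)
96^2 = (96^1)^2 ≡ 96^2 = 9216 ≡ 48 (mod 191)
96^4 = (96^2)^2 ≡ 48^2 = 2304 ≡ 12 (mod 191)
96^8 = (96^4)^2 ≡ 12^2 = 144 ≡ 144 (mod 191)
96^16 = (96^8)^2 ≡ 144^2 = 20736 ≡ 108 (mod 191)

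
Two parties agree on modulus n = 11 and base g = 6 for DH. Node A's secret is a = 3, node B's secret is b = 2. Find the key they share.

Node A sends A = g^a mod n = 6^3 mod 11.
6^1 ≡ 6 (mod 11)
6^2 = (6^1)^2 ≡ 6^2 = 36 ≡ 3 (mod 11)
6^3 = 6^2 · 6^1 ≡ 3 · 6 ≡ 7 (mod 11).
So A = 7. Node B then computes K = A^b mod n = 7^2 mod 11.
7^1 ≡ 7 (mod 11)
7^2 = (7^1)^2 ≡ 7^2 = 49 ≡ 5 (mod 11)

5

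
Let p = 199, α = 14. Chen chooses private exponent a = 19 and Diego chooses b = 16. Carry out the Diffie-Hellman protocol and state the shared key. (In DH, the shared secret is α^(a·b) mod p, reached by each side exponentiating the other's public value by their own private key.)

Chen sends A = α^a mod p = 14^19 mod 199.
14^1 ≡ 14 (mod 199)
14^2 = (14^1)^2 ≡ 14^2 = 196 ≡ 196 (mod 199)
14^4 = (14^2)^2 ≡ 196^2 = 38416 ≡ 9 (mod 199)
14^8 = (14^4)^2 ≡ 9^2 = 81 ≡ 81 (mod 199)
14^16 = (14^8)^2 ≡ 81^2 = 6561 ≡ 193 (mod 199)
14^19 = 14^16 · 14^2 · 14^1 ≡ 193 · 196 · 14 ≡ 53 (mod 199).
So A = 53. Diego then computes K = A^b mod p = 53^16 mod 199.
53^1 ≡ 53 (mod 199)
53^2 = (53^1)^2 ≡ 53^2 = 2809 ≡ 23 (mod 199)
53^4 = (53^2)^2 ≡ 23^2 = 529 ≡ 131 (mod 199)
53^8 = (53^4)^2 ≡ 131^2 = 17161 ≡ 47 (mod 199)
53^16 = (53^8)^2 ≡ 47^2 = 2209 ≡ 20 (mod 199)

20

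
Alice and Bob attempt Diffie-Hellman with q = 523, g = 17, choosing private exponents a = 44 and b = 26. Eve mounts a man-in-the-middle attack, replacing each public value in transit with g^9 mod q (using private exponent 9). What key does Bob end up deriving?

81

Bob receives Eve's public value M = 17^9 mod 523 instead of the honest one.
17^1 ≡ 17 (mod 523)
17^2 = (17^1)^2 ≡ 17^2 = 289 ≡ 289 (mod 523)
17^4 = (17^2)^2 ≡ 289^2 = 83521 ≡ 364 (mod 523)
17^8 = (17^4)^2 ≡ 364^2 = 132496 ≡ 177 (mod 523)
17^9 = 17^8 · 17^1 ≡ 177 · 17 ≡ 394 (mod 523).
So M = 394. Bob computes K = M^26 mod 523.
394^1 ≡ 394 (mod 523)
394^2 = (394^1)^2 ≡ 394^2 = 155236 ≡ 428 (mod 523)
394^4 = (394^2)^2 ≡ 428^2 = 183184 ≡ 134 (mod 523)
394^8 = (394^4)^2 ≡ 134^2 = 17956 ≡ 174 (mod 523)
394^16 = (394^8)^2 ≡ 174^2 = 30276 ≡ 465 (mod 523)
394^26 = 394^16 · 394^8 · 394^2 ≡ 465 · 174 · 428 ≡ 81 (mod 523).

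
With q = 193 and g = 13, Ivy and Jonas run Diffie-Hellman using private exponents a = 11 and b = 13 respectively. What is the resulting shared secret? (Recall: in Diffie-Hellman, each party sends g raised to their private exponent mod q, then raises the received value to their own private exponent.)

Jonas sends B = g^b mod q = 13^13 mod 193.
13^1 ≡ 13 (mod 193)
13^2 = (13^1)^2 ≡ 13^2 = 169 ≡ 169 (mod 193)
13^4 = (13^2)^2 ≡ 169^2 = 28561 ≡ 190 (mod 193)
13^8 = (13^4)^2 ≡ 190^2 = 36100 ≡ 9 (mod 193)
13^13 = 13^8 · 13^4 · 13^1 ≡ 9 · 190 · 13 ≡ 35 (mod 193).
So B = 35. Ivy then computes K = B^a mod q = 35^11 mod 193.
35^1 ≡ 35 (mod 193)
35^2 = (35^1)^2 ≡ 35^2 = 1225 ≡ 67 (mod 193)
35^4 = (35^2)^2 ≡ 67^2 = 4489 ≡ 50 (mod 193)
35^8 = (35^4)^2 ≡ 50^2 = 2500 ≡ 184 (mod 193)
35^11 = 35^8 · 35^2 · 35^1 ≡ 184 · 67 · 35 ≡ 125 (mod 193).

125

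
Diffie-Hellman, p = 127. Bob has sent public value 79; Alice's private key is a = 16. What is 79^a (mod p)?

15

Shared key K = 79^16 mod 127.
79^1 ≡ 79 (mod 127)
79^2 = (79^1)^2 ≡ 79^2 = 6241 ≡ 18 (mod 127)
79^4 = (79^2)^2 ≡ 18^2 = 324 ≡ 70 (mod 127)
79^8 = (79^4)^2 ≡ 70^2 = 4900 ≡ 74 (mod 127)
79^16 = (79^8)^2 ≡ 74^2 = 5476 ≡ 15 (mod 127)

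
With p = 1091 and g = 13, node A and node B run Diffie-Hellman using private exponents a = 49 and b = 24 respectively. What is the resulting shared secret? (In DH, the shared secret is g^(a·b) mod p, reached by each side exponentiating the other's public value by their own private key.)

Node A sends A = g^a mod p = 13^49 mod 1091.
13^1 ≡ 13 (mod 1091)
13^2 = (13^1)^2 ≡ 13^2 = 169 ≡ 169 (mod 1091)
13^4 = (13^2)^2 ≡ 169^2 = 28561 ≡ 195 (mod 1091)
13^8 = (13^4)^2 ≡ 195^2 = 38025 ≡ 931 (mod 1091)
13^16 = (13^8)^2 ≡ 931^2 = 866761 ≡ 507 (mod 1091)
13^32 = (13^16)^2 ≡ 507^2 = 257049 ≡ 664 (mod 1091)
13^49 = 13^32 · 13^16 · 13^1 ≡ 664 · 507 · 13 ≡ 423 (mod 1091).
So A = 423. Node B then computes K = A^b mod p = 423^24 mod 1091.
423^1 ≡ 423 (mod 1091)
423^2 = (423^1)^2 ≡ 423^2 = 178929 ≡ 5 (mod 1091)
423^4 = (423^2)^2 ≡ 5^2 = 25 ≡ 25 (mod 1091)
423^8 = (423^4)^2 ≡ 25^2 = 625 ≡ 625 (mod 1091)
423^16 = (423^8)^2 ≡ 625^2 = 390625 ≡ 47 (mod 1091)
423^24 = 423^16 · 423^8 ≡ 47 · 625 ≡ 1009 (mod 1091).

1009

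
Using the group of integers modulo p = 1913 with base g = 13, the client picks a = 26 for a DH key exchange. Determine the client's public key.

843

Public value = 13^26 mod 1913.
13^1 ≡ 13 (mod 1913)
13^2 = (13^1)^2 ≡ 13^2 = 169 ≡ 169 (mod 1913)
13^4 = (13^2)^2 ≡ 169^2 = 28561 ≡ 1779 (mod 1913)
13^8 = (13^4)^2 ≡ 1779^2 = 3164841 ≡ 739 (mod 1913)
13^16 = (13^8)^2 ≡ 739^2 = 546121 ≡ 916 (mod 1913)
13^26 = 13^16 · 13^8 · 13^2 ≡ 916 · 739 · 169 ≡ 843 (mod 1913).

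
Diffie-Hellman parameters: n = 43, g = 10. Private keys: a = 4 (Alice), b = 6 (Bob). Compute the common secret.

Alice sends A = g^a mod n = 10^4 mod 43.
10^1 ≡ 10 (mod 43)
10^2 = (10^1)^2 ≡ 10^2 = 100 ≡ 14 (mod 43)
10^4 = (10^2)^2 ≡ 14^2 = 196 ≡ 24 (mod 43)
So A = 24. Bob then computes K = A^b mod n = 24^6 mod 43.
24^1 ≡ 24 (mod 43)
24^2 = (24^1)^2 ≡ 24^2 = 576 ≡ 17 (mod 43)
24^4 = (24^2)^2 ≡ 17^2 = 289 ≡ 31 (mod 43)
24^6 = 24^4 · 24^2 ≡ 31 · 17 ≡ 11 (mod 43).

11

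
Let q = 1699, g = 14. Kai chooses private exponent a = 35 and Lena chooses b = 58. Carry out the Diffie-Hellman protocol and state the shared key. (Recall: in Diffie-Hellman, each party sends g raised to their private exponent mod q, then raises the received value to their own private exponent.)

Lena sends B = g^b mod q = 14^58 mod 1699.
14^1 ≡ 14 (mod 1699)
14^2 = (14^1)^2 ≡ 14^2 = 196 ≡ 196 (mod 1699)
14^4 = (14^2)^2 ≡ 196^2 = 38416 ≡ 1038 (mod 1699)
14^8 = (14^4)^2 ≡ 1038^2 = 1077444 ≡ 278 (mod 1699)
14^16 = (14^8)^2 ≡ 278^2 = 77284 ≡ 829 (mod 1699)
14^32 = (14^16)^2 ≡ 829^2 = 687241 ≡ 845 (mod 1699)
14^58 = 14^32 · 14^16 · 14^8 · 14^2 ≡ 845 · 829 · 278 · 196 ≡ 876 (mod 1699).
So B = 876. Kai then computes K = B^a mod q = 876^35 mod 1699.
876^1 ≡ 876 (mod 1699)
876^2 = (876^1)^2 ≡ 876^2 = 767376 ≡ 1127 (mod 1699)
876^4 = (876^2)^2 ≡ 1127^2 = 1270129 ≡ 976 (mod 1699)
876^8 = (876^4)^2 ≡ 976^2 = 952576 ≡ 1136 (mod 1699)
876^16 = (876^8)^2 ≡ 1136^2 = 1290496 ≡ 955 (mod 1699)
876^32 = (876^16)^2 ≡ 955^2 = 912025 ≡ 1361 (mod 1699)
876^35 = 876^32 · 876^2 · 876^1 ≡ 1361 · 1127 · 876 ≡ 919 (mod 1699).

919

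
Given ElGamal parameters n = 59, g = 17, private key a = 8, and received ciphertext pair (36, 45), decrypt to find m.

Shared mask s = c₁^a mod n = 36^8 mod 59.
36^1 ≡ 36 (mod 59)
36^2 = (36^1)^2 ≡ 36^2 = 1296 ≡ 57 (mod 59)
36^4 = (36^2)^2 ≡ 57^2 = 3249 ≡ 4 (mod 59)
36^8 = (36^4)^2 ≡ 4^2 = 16 ≡ 16 (mod 59)
So s = 16; s⁻¹ ≡ 48 (mod 59).
m = c₂ · s⁻¹ mod 59 = 45 · 48 mod 59 = 36.

36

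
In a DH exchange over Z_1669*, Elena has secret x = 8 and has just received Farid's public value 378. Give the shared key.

634

Shared key K = 378^8 mod 1669.
378^1 ≡ 378 (mod 1669)
378^2 = (378^1)^2 ≡ 378^2 = 142884 ≡ 1019 (mod 1669)
378^4 = (378^2)^2 ≡ 1019^2 = 1038361 ≡ 243 (mod 1669)
378^8 = (378^4)^2 ≡ 243^2 = 59049 ≡ 634 (mod 1669)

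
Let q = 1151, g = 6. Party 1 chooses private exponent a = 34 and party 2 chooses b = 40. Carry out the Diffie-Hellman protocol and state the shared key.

200

Party 2 sends B = g^b mod q = 6^40 mod 1151.
6^1 ≡ 6 (mod 1151)
6^2 = (6^1)^2 ≡ 6^2 = 36 ≡ 36 (mod 1151)
6^4 = (6^2)^2 ≡ 36^2 = 1296 ≡ 145 (mod 1151)
6^8 = (6^4)^2 ≡ 145^2 = 21025 ≡ 307 (mod 1151)
6^16 = (6^8)^2 ≡ 307^2 = 94249 ≡ 1018 (mod 1151)
6^32 = (6^16)^2 ≡ 1018^2 = 1036324 ≡ 424 (mod 1151)
6^40 = 6^32 · 6^8 ≡ 424 · 307 ≡ 105 (mod 1151).
So B = 105. Party 1 then computes K = B^a mod q = 105^34 mod 1151.
105^1 ≡ 105 (mod 1151)
105^2 = (105^1)^2 ≡ 105^2 = 11025 ≡ 666 (mod 1151)
105^4 = (105^2)^2 ≡ 666^2 = 443556 ≡ 421 (mod 1151)
105^8 = (105^4)^2 ≡ 421^2 = 177241 ≡ 1138 (mod 1151)
105^16 = (105^8)^2 ≡ 1138^2 = 1295044 ≡ 169 (mod 1151)
105^32 = (105^16)^2 ≡ 169^2 = 28561 ≡ 937 (mod 1151)
105^34 = 105^32 · 105^2 ≡ 937 · 666 ≡ 200 (mod 1151).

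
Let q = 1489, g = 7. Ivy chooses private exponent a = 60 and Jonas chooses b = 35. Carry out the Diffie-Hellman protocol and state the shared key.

Ivy sends A = g^a mod q = 7^60 mod 1489.
7^1 ≡ 7 (mod 1489)
7^2 = (7^1)^2 ≡ 7^2 = 49 ≡ 49 (mod 1489)
7^4 = (7^2)^2 ≡ 49^2 = 2401 ≡ 912 (mod 1489)
7^8 = (7^4)^2 ≡ 912^2 = 831744 ≡ 882 (mod 1489)
7^16 = (7^8)^2 ≡ 882^2 = 777924 ≡ 666 (mod 1489)
7^32 = (7^16)^2 ≡ 666^2 = 443556 ≡ 1323 (mod 1489)
7^60 = 7^32 · 7^16 · 7^8 · 7^4 ≡ 1323 · 666 · 882 · 912 ≡ 729 (mod 1489).
So A = 729. Jonas then computes K = A^b mod q = 729^35 mod 1489.
729^1 ≡ 729 (mod 1489)
729^2 = (729^1)^2 ≡ 729^2 = 531441 ≡ 1357 (mod 1489)
729^4 = (729^2)^2 ≡ 1357^2 = 1841449 ≡ 1045 (mod 1489)
729^8 = (729^4)^2 ≡ 1045^2 = 1092025 ≡ 588 (mod 1489)
729^16 = (729^8)^2 ≡ 588^2 = 345744 ≡ 296 (mod 1489)
729^32 = (729^16)^2 ≡ 296^2 = 87616 ≡ 1254 (mod 1489)
729^35 = 729^32 · 729^2 · 729^1 ≡ 1254 · 1357 · 729 ≡ 137 (mod 1489).

137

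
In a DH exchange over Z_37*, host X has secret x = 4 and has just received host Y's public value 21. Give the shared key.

9

Shared key K = 21^4 mod 37.
21^1 ≡ 21 (mod 37)
21^2 = (21^1)^2 ≡ 21^2 = 441 ≡ 34 (mod 37)
21^4 = (21^2)^2 ≡ 34^2 = 1156 ≡ 9 (mod 37)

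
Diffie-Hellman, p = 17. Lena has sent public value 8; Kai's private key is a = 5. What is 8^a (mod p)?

9

Shared key K = 8^5 mod 17.
8^1 ≡ 8 (mod 17)
8^2 = (8^1)^2 ≡ 8^2 = 64 ≡ 13 (mod 17)
8^4 = (8^2)^2 ≡ 13^2 = 169 ≡ 16 (mod 17)
8^5 = 8^4 · 8^1 ≡ 16 · 8 ≡ 9 (mod 17).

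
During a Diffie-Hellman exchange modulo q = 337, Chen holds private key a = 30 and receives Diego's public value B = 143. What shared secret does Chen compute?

Shared key K = 143^30 mod 337.
143^1 ≡ 143 (mod 337)
143^2 = (143^1)^2 ≡ 143^2 = 20449 ≡ 229 (mod 337)
143^4 = (143^2)^2 ≡ 229^2 = 52441 ≡ 206 (mod 337)
143^8 = (143^4)^2 ≡ 206^2 = 42436 ≡ 311 (mod 337)
143^16 = (143^8)^2 ≡ 311^2 = 96721 ≡ 2 (mod 337)
143^30 = 143^16 · 143^8 · 143^4 · 143^2 ≡ 2 · 311 · 206 · 229 ≡ 312 (mod 337).

312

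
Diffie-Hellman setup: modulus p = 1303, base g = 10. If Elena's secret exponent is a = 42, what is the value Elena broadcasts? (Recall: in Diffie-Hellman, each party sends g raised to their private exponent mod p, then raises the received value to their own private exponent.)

Public value = 10^42 mod 1303.
10^1 ≡ 10 (mod 1303)
10^2 = (10^1)^2 ≡ 10^2 = 100 ≡ 100 (mod 1303)
10^4 = (10^2)^2 ≡ 100^2 = 10000 ≡ 879 (mod 1303)
10^8 = (10^4)^2 ≡ 879^2 = 772641 ≡ 1265 (mod 1303)
10^16 = (10^8)^2 ≡ 1265^2 = 1600225 ≡ 141 (mod 1303)
10^32 = (10^16)^2 ≡ 141^2 = 19881 ≡ 336 (mod 1303)
10^42 = 10^32 · 10^8 · 10^2 ≡ 336 · 1265 · 100 ≡ 140 (mod 1303).

140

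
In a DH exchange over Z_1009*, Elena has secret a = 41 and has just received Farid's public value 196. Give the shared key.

Shared key K = 196^41 mod 1009.
196^1 ≡ 196 (mod 1009)
196^2 = (196^1)^2 ≡ 196^2 = 38416 ≡ 74 (mod 1009)
196^4 = (196^2)^2 ≡ 74^2 = 5476 ≡ 431 (mod 1009)
196^8 = (196^4)^2 ≡ 431^2 = 185761 ≡ 105 (mod 1009)
196^16 = (196^8)^2 ≡ 105^2 = 11025 ≡ 935 (mod 1009)
196^32 = (196^16)^2 ≡ 935^2 = 874225 ≡ 431 (mod 1009)
196^41 = 196^32 · 196^8 · 196^1 ≡ 431 · 105 · 196 ≡ 870 (mod 1009).

870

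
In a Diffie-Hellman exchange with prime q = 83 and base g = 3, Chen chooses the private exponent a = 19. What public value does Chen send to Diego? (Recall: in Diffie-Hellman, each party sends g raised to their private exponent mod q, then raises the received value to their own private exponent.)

Public value = 3^{19} \pmod{83}.
3^1 ≡ 3 (mod 83)
3^2 = (3^1)^2 ≡ 3^2 = 9 ≡ 9 (mod 83)
3^4 = (3^2)^2 ≡ 9^2 = 81 ≡ 81 (mod 83)
3^8 = (3^4)^2 ≡ 81^2 = 6561 ≡ 4 (mod 83)
3^16 = (3^8)^2 ≡ 4^2 = 16 ≡ 16 (mod 83)
3^19 = 3^16 · 3^2 · 3^1 ≡ 16 · 9 · 3 ≡ 17 (mod 83).

17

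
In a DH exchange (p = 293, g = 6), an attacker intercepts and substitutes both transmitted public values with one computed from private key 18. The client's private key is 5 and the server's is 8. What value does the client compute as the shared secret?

The client receives an attacker's public value M = 6^18 mod 293 instead of the honest one.
6^1 ≡ 6 (mod 293)
6^2 = (6^1)^2 ≡ 6^2 = 36 ≡ 36 (mod 293)
6^4 = (6^2)^2 ≡ 36^2 = 1296 ≡ 124 (mod 293)
6^8 = (6^4)^2 ≡ 124^2 = 15376 ≡ 140 (mod 293)
6^16 = (6^8)^2 ≡ 140^2 = 19600 ≡ 262 (mod 293)
6^18 = 6^16 · 6^2 ≡ 262 · 36 ≡ 56 (mod 293).
So M = 56. The client computes K = M^5 mod 293.
56^1 ≡ 56 (mod 293)
56^2 = (56^1)^2 ≡ 56^2 = 3136 ≡ 206 (mod 293)
56^4 = (56^2)^2 ≡ 206^2 = 42436 ≡ 244 (mod 293)
56^5 = 56^4 · 56^1 ≡ 244 · 56 ≡ 186 (mod 293).

186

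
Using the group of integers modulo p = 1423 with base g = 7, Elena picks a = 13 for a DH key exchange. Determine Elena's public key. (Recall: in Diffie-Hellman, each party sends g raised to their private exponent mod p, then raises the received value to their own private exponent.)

1280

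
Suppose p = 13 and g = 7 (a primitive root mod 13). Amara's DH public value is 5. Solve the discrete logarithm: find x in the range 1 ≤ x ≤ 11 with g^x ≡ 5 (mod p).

Try successive powers of 7 modulo 13:
7^1 ≡ 7
7^2 ≡ 10
7^3 ≡ 5
Found: x = 3.

3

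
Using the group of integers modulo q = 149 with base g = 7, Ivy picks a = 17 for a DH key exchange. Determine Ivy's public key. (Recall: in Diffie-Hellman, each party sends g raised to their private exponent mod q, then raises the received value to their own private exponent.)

Public value = 7^17 mod 149.
7^1 ≡ 7 (mod 149)
7^2 = (7^1)^2 ≡ 7^2 = 49 ≡ 49 (mod 149)
7^4 = (7^2)^2 ≡ 49^2 = 2401 ≡ 17 (mod 149)
7^8 = (7^4)^2 ≡ 17^2 = 289 ≡ 140 (mod 149)
7^16 = (7^8)^2 ≡ 140^2 = 19600 ≡ 81 (mod 149)
7^17 = 7^16 · 7^1 ≡ 81 · 7 ≡ 120 (mod 149).

120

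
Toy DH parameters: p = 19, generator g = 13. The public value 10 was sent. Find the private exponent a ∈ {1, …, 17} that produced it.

Try successive powers of 13 modulo 19:
13^1 ≡ 13
13^2 ≡ 17
13^3 ≡ 12
13^4 ≡ 4
13^5 ≡ 14
13^6 ≡ 11
13^7 ≡ 10
Found: a = 7.

7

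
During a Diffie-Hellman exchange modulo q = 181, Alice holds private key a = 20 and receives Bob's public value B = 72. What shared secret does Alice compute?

Shared key K = 72^20 mod 181.
72^1 ≡ 72 (mod 181)
72^2 = (72^1)^2 ≡ 72^2 = 5184 ≡ 116 (mod 181)
72^4 = (72^2)^2 ≡ 116^2 = 13456 ≡ 62 (mod 181)
72^8 = (72^4)^2 ≡ 62^2 = 3844 ≡ 43 (mod 181)
72^16 = (72^8)^2 ≡ 43^2 = 1849 ≡ 39 (mod 181)
72^20 = 72^16 · 72^4 ≡ 39 · 62 ≡ 65 (mod 181).

65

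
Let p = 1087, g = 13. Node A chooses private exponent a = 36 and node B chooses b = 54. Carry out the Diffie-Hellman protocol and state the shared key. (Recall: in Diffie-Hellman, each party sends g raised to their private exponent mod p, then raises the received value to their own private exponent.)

Node B sends B = g^b mod p = 13^54 mod 1087.
13^1 ≡ 13 (mod 1087)
13^2 = (13^1)^2 ≡ 13^2 = 169 ≡ 169 (mod 1087)
13^4 = (13^2)^2 ≡ 169^2 = 28561 ≡ 299 (mod 1087)
13^8 = (13^4)^2 ≡ 299^2 = 89401 ≡ 267 (mod 1087)
13^16 = (13^8)^2 ≡ 267^2 = 71289 ≡ 634 (mod 1087)
13^32 = (13^16)^2 ≡ 634^2 = 401956 ≡ 853 (mod 1087)
13^54 = 13^32 · 13^16 · 13^4 · 13^2 ≡ 853 · 634 · 299 · 169 ≡ 1076 (mod 1087).
So B = 1076. Node A then computes K = B^a mod p = 1076^36 mod 1087.
1076^1 ≡ 1076 (mod 1087)
1076^2 = (1076^1)^2 ≡ 1076^2 = 1157776 ≡ 121 (mod 1087)
1076^4 = (1076^2)^2 ≡ 121^2 = 14641 ≡ 510 (mod 1087)
1076^8 = (1076^4)^2 ≡ 510^2 = 260100 ≡ 307 (mod 1087)
1076^16 = (1076^8)^2 ≡ 307^2 = 94249 ≡ 767 (mod 1087)
1076^32 = (1076^16)^2 ≡ 767^2 = 588289 ≡ 222 (mod 1087)
1076^36 = 1076^32 · 1076^4 ≡ 222 · 510 ≡ 172 (mod 1087).

172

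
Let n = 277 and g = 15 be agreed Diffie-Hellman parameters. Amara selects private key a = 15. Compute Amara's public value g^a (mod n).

145

Public value = 15^15 (mod 277).
15^1 ≡ 15 (mod 277)
15^2 = (15^1)^2 ≡ 15^2 = 225 ≡ 225 (mod 277)
15^4 = (15^2)^2 ≡ 225^2 = 50625 ≡ 211 (mod 277)
15^8 = (15^4)^2 ≡ 211^2 = 44521 ≡ 201 (mod 277)
15^15 = 15^8 · 15^4 · 15^2 · 15^1 ≡ 201 · 211 · 225 · 15 ≡ 145 (mod 277).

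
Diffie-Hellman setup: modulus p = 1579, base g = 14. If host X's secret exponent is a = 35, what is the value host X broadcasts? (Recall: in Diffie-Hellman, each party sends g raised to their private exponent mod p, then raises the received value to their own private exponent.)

793

Public value = 14^35 mod 1579.
14^1 ≡ 14 (mod 1579)
14^2 = (14^1)^2 ≡ 14^2 = 196 ≡ 196 (mod 1579)
14^4 = (14^2)^2 ≡ 196^2 = 38416 ≡ 520 (mod 1579)
14^8 = (14^4)^2 ≡ 520^2 = 270400 ≡ 391 (mod 1579)
14^16 = (14^8)^2 ≡ 391^2 = 152881 ≡ 1297 (mod 1579)
14^32 = (14^16)^2 ≡ 1297^2 = 1682209 ≡ 574 (mod 1579)
14^35 = 14^32 · 14^2 · 14^1 ≡ 574 · 196 · 14 ≡ 793 (mod 1579).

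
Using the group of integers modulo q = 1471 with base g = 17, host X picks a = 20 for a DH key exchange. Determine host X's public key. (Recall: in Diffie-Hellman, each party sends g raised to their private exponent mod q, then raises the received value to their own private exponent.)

748

Public value = 17^20 mod 1471.
17^1 ≡ 17 (mod 1471)
17^2 = (17^1)^2 ≡ 17^2 = 289 ≡ 289 (mod 1471)
17^4 = (17^2)^2 ≡ 289^2 = 83521 ≡ 1145 (mod 1471)
17^8 = (17^4)^2 ≡ 1145^2 = 1311025 ≡ 364 (mod 1471)
17^16 = (17^8)^2 ≡ 364^2 = 132496 ≡ 106 (mod 1471)
17^20 = 17^16 · 17^4 ≡ 106 · 1145 ≡ 748 (mod 1471).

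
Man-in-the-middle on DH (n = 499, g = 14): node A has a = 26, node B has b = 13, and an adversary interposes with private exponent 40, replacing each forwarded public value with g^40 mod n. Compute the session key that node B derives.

226

Node B receives an adversary's public value M = 14^40 mod 499 instead of the honest one.
14^1 ≡ 14 (mod 499)
14^2 = (14^1)^2 ≡ 14^2 = 196 ≡ 196 (mod 499)
14^4 = (14^2)^2 ≡ 196^2 = 38416 ≡ 492 (mod 499)
14^8 = (14^4)^2 ≡ 492^2 = 242064 ≡ 49 (mod 499)
14^16 = (14^8)^2 ≡ 49^2 = 2401 ≡ 405 (mod 499)
14^32 = (14^16)^2 ≡ 405^2 = 164025 ≡ 353 (mod 499)
14^40 = 14^32 · 14^8 ≡ 353 · 49 ≡ 331 (mod 499).
So M = 331. Node B computes K = M^13 mod 499.
331^1 ≡ 331 (mod 499)
331^2 = (331^1)^2 ≡ 331^2 = 109561 ≡ 280 (mod 499)
331^4 = (331^2)^2 ≡ 280^2 = 78400 ≡ 57 (mod 499)
331^8 = (331^4)^2 ≡ 57^2 = 3249 ≡ 255 (mod 499)
331^13 = 331^8 · 331^4 · 331^1 ≡ 255 · 57 · 331 ≡ 226 (mod 499).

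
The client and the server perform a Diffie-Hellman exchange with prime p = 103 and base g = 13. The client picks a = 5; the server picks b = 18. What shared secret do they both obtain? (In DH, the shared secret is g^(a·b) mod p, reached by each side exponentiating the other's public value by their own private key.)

81

The client sends A = g^a mod p = 13^5 mod 103.
13^1 ≡ 13 (mod 103)
13^2 = (13^1)^2 ≡ 13^2 = 169 ≡ 66 (mod 103)
13^4 = (13^2)^2 ≡ 66^2 = 4356 ≡ 30 (mod 103)
13^5 = 13^4 · 13^1 ≡ 30 · 13 ≡ 81 (mod 103).
So A = 81. The server then computes K = A^b mod p = 81^18 mod 103.
81^1 ≡ 81 (mod 103)
81^2 = (81^1)^2 ≡ 81^2 = 6561 ≡ 72 (mod 103)
81^4 = (81^2)^2 ≡ 72^2 = 5184 ≡ 34 (mod 103)
81^8 = (81^4)^2 ≡ 34^2 = 1156 ≡ 23 (mod 103)
81^16 = (81^8)^2 ≡ 23^2 = 529 ≡ 14 (mod 103)
81^18 = 81^16 · 81^2 ≡ 14 · 72 ≡ 81 (mod 103).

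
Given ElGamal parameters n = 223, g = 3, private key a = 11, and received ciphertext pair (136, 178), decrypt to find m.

81

Shared mask s = c₁^a mod n = 136^11 mod 223.
136^1 ≡ 136 (mod 223)
136^2 = (136^1)^2 ≡ 136^2 = 18496 ≡ 210 (mod 223)
136^4 = (136^2)^2 ≡ 210^2 = 44100 ≡ 169 (mod 223)
136^8 = (136^4)^2 ≡ 169^2 = 28561 ≡ 17 (mod 223)
136^11 = 136^8 · 136^2 · 136^1 ≡ 17 · 210 · 136 ≡ 49 (mod 223).
So s = 49; s⁻¹ ≡ 132 (mod 223).
m = c₂ · s⁻¹ mod 223 = 178 · 132 mod 223 = 81.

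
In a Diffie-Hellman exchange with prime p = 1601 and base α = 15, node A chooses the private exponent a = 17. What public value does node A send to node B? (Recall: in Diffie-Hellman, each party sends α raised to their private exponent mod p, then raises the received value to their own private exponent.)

566

Public value = 15^17 (mod 1601).
15^1 ≡ 15 (mod 1601)
15^2 = (15^1)^2 ≡ 15^2 = 225 ≡ 225 (mod 1601)
15^4 = (15^2)^2 ≡ 225^2 = 50625 ≡ 994 (mod 1601)
15^8 = (15^4)^2 ≡ 994^2 = 988036 ≡ 219 (mod 1601)
15^16 = (15^8)^2 ≡ 219^2 = 47961 ≡ 1532 (mod 1601)
15^17 = 15^16 · 15^1 ≡ 1532 · 15 ≡ 566 (mod 1601).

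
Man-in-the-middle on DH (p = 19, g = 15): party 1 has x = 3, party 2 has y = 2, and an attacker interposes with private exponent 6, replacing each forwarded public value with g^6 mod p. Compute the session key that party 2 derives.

7

Party 2 receives an attacker's public value M = 15^6 mod 19 instead of the honest one.
15^1 ≡ 15 (mod 19)
15^2 = (15^1)^2 ≡ 15^2 = 225 ≡ 16 (mod 19)
15^4 = (15^2)^2 ≡ 16^2 = 256 ≡ 9 (mod 19)
15^6 = 15^4 · 15^2 ≡ 9 · 16 ≡ 11 (mod 19).
So M = 11. Party 2 computes K = M^2 mod 19.
11^1 ≡ 11 (mod 19)
11^2 = (11^1)^2 ≡ 11^2 = 121 ≡ 7 (mod 19)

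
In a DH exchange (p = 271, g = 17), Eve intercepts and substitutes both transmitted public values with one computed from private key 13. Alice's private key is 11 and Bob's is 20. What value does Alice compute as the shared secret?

99

Alice receives Eve's public value M = 17^13 mod 271 instead of the honest one.
17^1 ≡ 17 (mod 271)
17^2 = (17^1)^2 ≡ 17^2 = 289 ≡ 18 (mod 271)
17^4 = (17^2)^2 ≡ 18^2 = 324 ≡ 53 (mod 271)
17^8 = (17^4)^2 ≡ 53^2 = 2809 ≡ 99 (mod 271)
17^13 = 17^8 · 17^4 · 17^1 ≡ 99 · 53 · 17 ≡ 40 (mod 271).
So M = 40. Alice computes K = M^11 mod 271.
40^1 ≡ 40 (mod 271)
40^2 = (40^1)^2 ≡ 40^2 = 1600 ≡ 245 (mod 271)
40^4 = (40^2)^2 ≡ 245^2 = 60025 ≡ 134 (mod 271)
40^8 = (40^4)^2 ≡ 134^2 = 17956 ≡ 70 (mod 271)
40^11 = 40^8 · 40^2 · 40^1 ≡ 70 · 245 · 40 ≡ 99 (mod 271).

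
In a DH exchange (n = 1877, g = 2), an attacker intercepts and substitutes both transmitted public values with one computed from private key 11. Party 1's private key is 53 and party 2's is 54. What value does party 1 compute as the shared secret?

Party 1 receives an attacker's public value M = 2^11 mod 1877 instead of the honest one.
2^1 ≡ 2 (mod 1877)
2^2 = (2^1)^2 ≡ 2^2 = 4 ≡ 4 (mod 1877)
2^4 = (2^2)^2 ≡ 4^2 = 16 ≡ 16 (mod 1877)
2^8 = (2^4)^2 ≡ 16^2 = 256 ≡ 256 (mod 1877)
2^11 = 2^8 · 2^2 · 2^1 ≡ 256 · 4 · 2 ≡ 171 (mod 1877).
So M = 171. Party 1 computes K = M^53 mod 1877.
171^1 ≡ 171 (mod 1877)
171^2 = (171^1)^2 ≡ 171^2 = 29241 ≡ 1086 (mod 1877)
171^4 = (171^2)^2 ≡ 1086^2 = 1179396 ≡ 640 (mod 1877)
171^8 = (171^4)^2 ≡ 640^2 = 409600 ≡ 414 (mod 1877)
171^16 = (171^8)^2 ≡ 414^2 = 171396 ≡ 589 (mod 1877)
171^32 = (171^16)^2 ≡ 589^2 = 346921 ≡ 1553 (mod 1877)
171^53 = 171^32 · 171^16 · 171^4 · 171^1 ≡ 1553 · 589 · 640 · 171 ≡ 1856 (mod 1877).

1856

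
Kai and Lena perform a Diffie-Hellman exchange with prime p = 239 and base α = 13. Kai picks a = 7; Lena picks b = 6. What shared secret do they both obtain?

Kai sends A = α^a mod p = 13^7 mod 239.
13^1 ≡ 13 (mod 239)
13^2 = (13^1)^2 ≡ 13^2 = 169 ≡ 169 (mod 239)
13^4 = (13^2)^2 ≡ 169^2 = 28561 ≡ 120 (mod 239)
13^7 = 13^4 · 13^2 · 13^1 ≡ 120 · 169 · 13 ≡ 23 (mod 239).
So A = 23. Lena then computes K = A^b mod p = 23^6 mod 239.
23^1 ≡ 23 (mod 239)
23^2 = (23^1)^2 ≡ 23^2 = 529 ≡ 51 (mod 239)
23^4 = (23^2)^2 ≡ 51^2 = 2601 ≡ 211 (mod 239)
23^6 = 23^4 · 23^2 ≡ 211 · 51 ≡ 6 (mod 239).

6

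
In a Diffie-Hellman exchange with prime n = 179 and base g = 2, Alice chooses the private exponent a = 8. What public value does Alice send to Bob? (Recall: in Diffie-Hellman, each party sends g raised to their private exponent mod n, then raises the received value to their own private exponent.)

77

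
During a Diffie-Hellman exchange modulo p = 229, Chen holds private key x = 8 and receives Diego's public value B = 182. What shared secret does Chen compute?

217

Shared key K = 182^8 mod 229.
182^1 ≡ 182 (mod 229)
182^2 = (182^1)^2 ≡ 182^2 = 33124 ≡ 148 (mod 229)
182^4 = (182^2)^2 ≡ 148^2 = 21904 ≡ 149 (mod 229)
182^8 = (182^4)^2 ≡ 149^2 = 22201 ≡ 217 (mod 229)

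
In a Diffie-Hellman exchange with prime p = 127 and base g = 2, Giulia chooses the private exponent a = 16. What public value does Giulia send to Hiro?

4

Public value = 2^16 mod 127.
2^1 ≡ 2 (mod 127)
2^2 = (2^1)^2 ≡ 2^2 = 4 ≡ 4 (mod 127)
2^4 = (2^2)^2 ≡ 4^2 = 16 ≡ 16 (mod 127)
2^8 = (2^4)^2 ≡ 16^2 = 256 ≡ 2 (mod 127)
2^16 = (2^8)^2 ≡ 2^2 = 4 ≡ 4 (mod 127)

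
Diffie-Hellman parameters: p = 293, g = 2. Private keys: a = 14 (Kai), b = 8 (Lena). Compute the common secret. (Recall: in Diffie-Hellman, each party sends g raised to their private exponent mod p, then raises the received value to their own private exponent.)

38

Lena sends B = g^b mod p = 2^8 mod 293.
2^1 ≡ 2 (mod 293)
2^2 = (2^1)^2 ≡ 2^2 = 4 ≡ 4 (mod 293)
2^4 = (2^2)^2 ≡ 4^2 = 16 ≡ 16 (mod 293)
2^8 = (2^4)^2 ≡ 16^2 = 256 ≡ 256 (mod 293)
So B = 256. Kai then computes K = B^a mod p = 256^14 mod 293.
256^1 ≡ 256 (mod 293)
256^2 = (256^1)^2 ≡ 256^2 = 65536 ≡ 197 (mod 293)
256^4 = (256^2)^2 ≡ 197^2 = 38809 ≡ 133 (mod 293)
256^8 = (256^4)^2 ≡ 133^2 = 17689 ≡ 109 (mod 293)
256^14 = 256^8 · 256^4 · 256^2 ≡ 109 · 133 · 197 ≡ 38 (mod 293).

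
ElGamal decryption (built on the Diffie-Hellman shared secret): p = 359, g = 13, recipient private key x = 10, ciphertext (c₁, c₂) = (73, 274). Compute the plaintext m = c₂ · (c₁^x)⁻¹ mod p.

293

Shared mask s = c₁^x mod p = 73^10 mod 359.
73^1 ≡ 73 (mod 359)
73^2 = (73^1)^2 ≡ 73^2 = 5329 ≡ 303 (mod 359)
73^4 = (73^2)^2 ≡ 303^2 = 91809 ≡ 264 (mod 359)
73^8 = (73^4)^2 ≡ 264^2 = 69696 ≡ 50 (mod 359)
73^10 = 73^8 · 73^2 ≡ 50 · 303 ≡ 72 (mod 359).
So s = 72; s⁻¹ ≡ 5 (mod 359).
m = c₂ · s⁻¹ mod 359 = 274 · 5 mod 359 = 293.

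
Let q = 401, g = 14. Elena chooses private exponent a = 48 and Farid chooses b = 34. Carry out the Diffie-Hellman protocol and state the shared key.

Elena sends A = g^a mod q = 14^48 mod 401.
14^1 ≡ 14 (mod 401)
14^2 = (14^1)^2 ≡ 14^2 = 196 ≡ 196 (mod 401)
14^4 = (14^2)^2 ≡ 196^2 = 38416 ≡ 321 (mod 401)
14^8 = (14^4)^2 ≡ 321^2 = 103041 ≡ 385 (mod 401)
14^16 = (14^8)^2 ≡ 385^2 = 148225 ≡ 256 (mod 401)
14^32 = (14^16)^2 ≡ 256^2 = 65536 ≡ 173 (mod 401)
14^48 = 14^32 · 14^16 ≡ 173 · 256 ≡ 178 (mod 401).
So A = 178. Farid then computes K = A^b mod q = 178^34 mod 401.
178^1 ≡ 178 (mod 401)
178^2 = (178^1)^2 ≡ 178^2 = 31684 ≡ 5 (mod 401)
178^4 = (178^2)^2 ≡ 5^2 = 25 ≡ 25 (mod 401)
178^8 = (178^4)^2 ≡ 25^2 = 625 ≡ 224 (mod 401)
178^16 = (178^8)^2 ≡ 224^2 = 50176 ≡ 51 (mod 401)
178^32 = (178^16)^2 ≡ 51^2 = 2601 ≡ 195 (mod 401)
178^34 = 178^32 · 178^2 ≡ 195 · 5 ≡ 173 (mod 401).

173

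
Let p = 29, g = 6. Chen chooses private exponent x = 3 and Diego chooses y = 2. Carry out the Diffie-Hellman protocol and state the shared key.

Chen sends A = g^x mod p = 6^3 mod 29.
6^1 ≡ 6 (mod 29)
6^2 = (6^1)^2 ≡ 6^2 = 36 ≡ 7 (mod 29)
6^3 = 6^2 · 6^1 ≡ 7 · 6 ≡ 13 (mod 29).
So A = 13. Diego then computes K = A^y mod p = 13^2 mod 29.
13^1 ≡ 13 (mod 29)
13^2 = (13^1)^2 ≡ 13^2 = 169 ≡ 24 (mod 29)

24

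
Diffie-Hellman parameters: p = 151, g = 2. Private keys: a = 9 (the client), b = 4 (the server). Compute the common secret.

64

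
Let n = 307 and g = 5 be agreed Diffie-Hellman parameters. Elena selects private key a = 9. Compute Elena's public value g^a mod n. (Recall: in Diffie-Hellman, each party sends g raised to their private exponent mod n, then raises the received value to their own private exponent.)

298

Public value = 5^9 mod 307.
5^1 ≡ 5 (mod 307)
5^2 = (5^1)^2 ≡ 5^2 = 25 ≡ 25 (mod 307)
5^4 = (5^2)^2 ≡ 25^2 = 625 ≡ 11 (mod 307)
5^8 = (5^4)^2 ≡ 11^2 = 121 ≡ 121 (mod 307)
5^9 = 5^8 · 5^1 ≡ 121 · 5 ≡ 298 (mod 307).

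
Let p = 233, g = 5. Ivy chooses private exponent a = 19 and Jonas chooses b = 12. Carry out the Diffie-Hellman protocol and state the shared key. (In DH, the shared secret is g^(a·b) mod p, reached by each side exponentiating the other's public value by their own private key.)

85

Jonas sends B = g^b mod p = 5^12 mod 233.
5^1 ≡ 5 (mod 233)
5^2 = (5^1)^2 ≡ 5^2 = 25 ≡ 25 (mod 233)
5^4 = (5^2)^2 ≡ 25^2 = 625 ≡ 159 (mod 233)
5^8 = (5^4)^2 ≡ 159^2 = 25281 ≡ 117 (mod 233)
5^12 = 5^8 · 5^4 ≡ 117 · 159 ≡ 196 (mod 233).
So B = 196. Ivy then computes K = B^a mod p = 196^19 mod 233.
196^1 ≡ 196 (mod 233)
196^2 = (196^1)^2 ≡ 196^2 = 38416 ≡ 204 (mod 233)
196^4 = (196^2)^2 ≡ 204^2 = 41616 ≡ 142 (mod 233)
196^8 = (196^4)^2 ≡ 142^2 = 20164 ≡ 126 (mod 233)
196^16 = (196^8)^2 ≡ 126^2 = 15876 ≡ 32 (mod 233)
196^19 = 196^16 · 196^2 · 196^1 ≡ 32 · 204 · 196 ≡ 85 (mod 233).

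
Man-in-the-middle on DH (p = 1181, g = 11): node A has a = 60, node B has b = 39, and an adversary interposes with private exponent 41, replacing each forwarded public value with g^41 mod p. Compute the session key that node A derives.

Node A receives an adversary's public value M = 11^41 mod 1181 instead of the honest one.
11^1 ≡ 11 (mod 1181)
11^2 = (11^1)^2 ≡ 11^2 = 121 ≡ 121 (mod 1181)
11^4 = (11^2)^2 ≡ 121^2 = 14641 ≡ 469 (mod 1181)
11^8 = (11^4)^2 ≡ 469^2 = 219961 ≡ 295 (mod 1181)
11^16 = (11^8)^2 ≡ 295^2 = 87025 ≡ 812 (mod 1181)
11^32 = (11^16)^2 ≡ 812^2 = 659344 ≡ 346 (mod 1181)
11^41 = 11^32 · 11^8 · 11^1 ≡ 346 · 295 · 11 ≡ 820 (mod 1181).
So M = 820. Node A computes K = M^60 mod 1181.
820^1 ≡ 820 (mod 1181)
820^2 = (820^1)^2 ≡ 820^2 = 672400 ≡ 411 (mod 1181)
820^4 = (820^2)^2 ≡ 411^2 = 168921 ≡ 38 (mod 1181)
820^8 = (820^4)^2 ≡ 38^2 = 1444 ≡ 263 (mod 1181)
820^16 = (820^8)^2 ≡ 263^2 = 69169 ≡ 671 (mod 1181)
820^32 = (820^16)^2 ≡ 671^2 = 450241 ≡ 280 (mod 1181)
820^60 = 820^32 · 820^16 · 820^8 · 820^4 ≡ 280 · 671 · 263 · 38 ≡ 820 (mod 1181).

820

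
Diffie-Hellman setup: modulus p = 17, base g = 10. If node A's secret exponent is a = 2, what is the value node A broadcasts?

15

Public value = 10^2 mod 17.
10^1 ≡ 10 (mod 17)
10^2 = (10^1)^2 ≡ 10^2 = 100 ≡ 15 (mod 17)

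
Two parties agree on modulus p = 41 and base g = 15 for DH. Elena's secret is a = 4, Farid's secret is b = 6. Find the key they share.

Farid sends B = g^b mod p = 15^6 mod 41.
15^1 ≡ 15 (mod 41)
15^2 = (15^1)^2 ≡ 15^2 = 225 ≡ 20 (mod 41)
15^4 = (15^2)^2 ≡ 20^2 = 400 ≡ 31 (mod 41)
15^6 = 15^4 · 15^2 ≡ 31 · 20 ≡ 5 (mod 41).
So B = 5. Elena then computes K = B^a mod p = 5^4 mod 41.
5^1 ≡ 5 (mod 41)
5^2 = (5^1)^2 ≡ 5^2 = 25 ≡ 25 (mod 41)
5^4 = (5^2)^2 ≡ 25^2 = 625 ≡ 10 (mod 41)

10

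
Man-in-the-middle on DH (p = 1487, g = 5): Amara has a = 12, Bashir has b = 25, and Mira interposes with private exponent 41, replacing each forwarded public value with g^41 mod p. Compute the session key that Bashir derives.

1271

Bashir receives Mira's public value M = 5^41 mod 1487 instead of the honest one.
5^1 ≡ 5 (mod 1487)
5^2 = (5^1)^2 ≡ 5^2 = 25 ≡ 25 (mod 1487)
5^4 = (5^2)^2 ≡ 25^2 = 625 ≡ 625 (mod 1487)
5^8 = (5^4)^2 ≡ 625^2 = 390625 ≡ 1031 (mod 1487)
5^16 = (5^8)^2 ≡ 1031^2 = 1062961 ≡ 1243 (mod 1487)
5^32 = (5^16)^2 ≡ 1243^2 = 1545049 ≡ 56 (mod 1487)
5^41 = 5^32 · 5^8 · 5^1 ≡ 56 · 1031 · 5 ≡ 202 (mod 1487).
So M = 202. Bashir computes K = M^25 mod 1487.
202^1 ≡ 202 (mod 1487)
202^2 = (202^1)^2 ≡ 202^2 = 40804 ≡ 655 (mod 1487)
202^4 = (202^2)^2 ≡ 655^2 = 429025 ≡ 769 (mod 1487)
202^8 = (202^4)^2 ≡ 769^2 = 591361 ≡ 1022 (mod 1487)
202^16 = (202^8)^2 ≡ 1022^2 = 1044484 ≡ 610 (mod 1487)
202^25 = 202^16 · 202^8 · 202^1 ≡ 610 · 1022 · 202 ≡ 1271 (mod 1487).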